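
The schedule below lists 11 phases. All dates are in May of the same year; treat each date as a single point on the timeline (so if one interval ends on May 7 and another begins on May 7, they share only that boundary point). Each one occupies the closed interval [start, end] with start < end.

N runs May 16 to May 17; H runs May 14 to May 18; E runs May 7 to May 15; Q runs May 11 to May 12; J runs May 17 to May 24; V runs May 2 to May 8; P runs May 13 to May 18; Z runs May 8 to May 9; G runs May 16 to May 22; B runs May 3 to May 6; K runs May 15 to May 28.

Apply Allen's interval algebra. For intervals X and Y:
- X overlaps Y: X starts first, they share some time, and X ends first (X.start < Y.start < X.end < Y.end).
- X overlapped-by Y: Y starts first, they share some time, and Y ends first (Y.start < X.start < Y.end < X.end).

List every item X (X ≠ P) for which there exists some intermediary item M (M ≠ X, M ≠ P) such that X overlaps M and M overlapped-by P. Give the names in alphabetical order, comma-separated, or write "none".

Target P = [May 13, May 18].
Intermediaries M with M overlapped-by P: G, J, K.
Via G — items with X overlaps G: H.
Via J — items with X overlaps J: G, H.
Via K — items with X overlaps K: H.
Union: G, H.

G, H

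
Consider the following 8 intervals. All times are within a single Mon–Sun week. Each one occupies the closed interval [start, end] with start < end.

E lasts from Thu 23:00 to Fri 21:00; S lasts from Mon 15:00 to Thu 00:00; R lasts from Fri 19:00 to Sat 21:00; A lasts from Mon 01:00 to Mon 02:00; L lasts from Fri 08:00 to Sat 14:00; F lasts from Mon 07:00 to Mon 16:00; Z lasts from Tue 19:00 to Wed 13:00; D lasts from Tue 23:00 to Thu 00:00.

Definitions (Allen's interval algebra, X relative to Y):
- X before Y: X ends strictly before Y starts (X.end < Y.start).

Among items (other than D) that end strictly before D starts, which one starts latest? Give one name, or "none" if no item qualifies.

Target D = [Tue 23:00, Thu 00:00].
A [Mon 01:00, Mon 02:00] → before → candidate.
E [Thu 23:00, Fri 21:00] → after → excluded.
F [Mon 07:00, Mon 16:00] → before → candidate.
L [Fri 08:00, Sat 14:00] → after → excluded.
R [Fri 19:00, Sat 21:00] → after → excluded.
S [Mon 15:00, Thu 00:00] → finished-by → excluded.
Z [Tue 19:00, Wed 13:00] → overlaps → excluded.
Among candidates, latest start is Mon 07:00 → F.

F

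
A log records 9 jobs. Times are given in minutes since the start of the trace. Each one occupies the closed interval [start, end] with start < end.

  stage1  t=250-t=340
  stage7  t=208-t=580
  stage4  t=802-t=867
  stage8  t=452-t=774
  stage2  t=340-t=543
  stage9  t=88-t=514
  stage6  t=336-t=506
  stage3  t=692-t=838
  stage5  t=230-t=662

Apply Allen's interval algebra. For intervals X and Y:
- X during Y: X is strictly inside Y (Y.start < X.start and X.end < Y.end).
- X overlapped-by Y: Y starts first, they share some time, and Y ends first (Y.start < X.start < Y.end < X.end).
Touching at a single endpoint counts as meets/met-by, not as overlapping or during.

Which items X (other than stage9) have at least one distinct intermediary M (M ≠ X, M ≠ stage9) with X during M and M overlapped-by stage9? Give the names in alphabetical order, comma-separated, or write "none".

stage1, stage2, stage6

Target stage9 = [t=88, t=514].
Intermediaries M with M overlapped-by stage9: stage2, stage5, stage7, stage8.
Via stage2 — items with X during stage2: none.
Via stage5 — items with X during stage5: stage1, stage2, stage6.
Via stage7 — items with X during stage7: stage1, stage2, stage6.
Via stage8 — items with X during stage8: none.
Union: stage1, stage2, stage6.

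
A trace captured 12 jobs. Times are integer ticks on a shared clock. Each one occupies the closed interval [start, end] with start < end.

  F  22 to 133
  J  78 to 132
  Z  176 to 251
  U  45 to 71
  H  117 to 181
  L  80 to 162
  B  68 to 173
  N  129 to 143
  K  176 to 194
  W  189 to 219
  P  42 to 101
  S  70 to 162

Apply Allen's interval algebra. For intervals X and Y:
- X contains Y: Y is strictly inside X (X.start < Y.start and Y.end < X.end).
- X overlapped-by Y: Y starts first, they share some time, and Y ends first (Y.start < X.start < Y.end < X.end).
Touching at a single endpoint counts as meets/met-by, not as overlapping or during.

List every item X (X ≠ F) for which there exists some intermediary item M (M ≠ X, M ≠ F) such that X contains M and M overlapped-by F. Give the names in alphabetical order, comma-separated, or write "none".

B, H, L, S

Target F = [22, 133].
Intermediaries M with M overlapped-by F: B, H, L, N, S.
Via B — items with X contains B: none.
Via H — items with X contains H: none.
Via L — items with X contains L: B.
Via N — items with X contains N: B, H, L, S.
Via S — items with X contains S: B.
Union: B, H, L, S.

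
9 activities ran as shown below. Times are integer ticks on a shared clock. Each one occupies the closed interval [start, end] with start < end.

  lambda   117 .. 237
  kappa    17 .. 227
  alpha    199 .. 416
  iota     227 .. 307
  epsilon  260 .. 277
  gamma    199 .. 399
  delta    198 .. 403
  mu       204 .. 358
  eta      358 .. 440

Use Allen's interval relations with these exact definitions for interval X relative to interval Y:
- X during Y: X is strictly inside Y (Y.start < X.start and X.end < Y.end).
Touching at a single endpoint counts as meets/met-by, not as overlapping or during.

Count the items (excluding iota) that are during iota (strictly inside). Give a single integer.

1

Target iota = [227, 307].
alpha [199, 416] → contains → no.
delta [198, 403] → contains → no.
epsilon [260, 277] → during → counts.
eta [358, 440] → after → no.
gamma [199, 399] → contains → no.
kappa [17, 227] → meets → no.
lambda [117, 237] → overlaps → no.
mu [204, 358] → contains → no.
Total: 1.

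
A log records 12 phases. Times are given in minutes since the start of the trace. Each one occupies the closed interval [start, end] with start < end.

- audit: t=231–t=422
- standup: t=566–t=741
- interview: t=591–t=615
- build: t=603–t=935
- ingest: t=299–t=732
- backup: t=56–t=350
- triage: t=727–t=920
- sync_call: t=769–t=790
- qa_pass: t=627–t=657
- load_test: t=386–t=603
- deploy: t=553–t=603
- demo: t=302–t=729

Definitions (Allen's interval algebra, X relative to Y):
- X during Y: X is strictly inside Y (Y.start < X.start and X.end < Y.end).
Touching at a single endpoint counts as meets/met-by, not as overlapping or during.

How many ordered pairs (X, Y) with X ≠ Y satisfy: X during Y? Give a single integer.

Checking all 132 ordered pairs for relation 'during'; matching pairs in alphabetical order:
(demo, ingest): demo during ingest ✓
(deploy, demo): deploy during demo ✓
(deploy, ingest): deploy during ingest ✓
(interview, demo): interview during demo ✓
(interview, ingest): interview during ingest ✓
(interview, standup): interview during standup ✓
(load_test, demo): load_test during demo ✓
(load_test, ingest): load_test during ingest ✓
(qa_pass, build): qa_pass during build ✓
(qa_pass, demo): qa_pass during demo ✓
(qa_pass, ingest): qa_pass during ingest ✓
(qa_pass, standup): qa_pass during standup ✓
(sync_call, build): sync_call during build ✓
(sync_call, triage): sync_call during triage ✓
(triage, build): triage during build ✓
Count: 15.

15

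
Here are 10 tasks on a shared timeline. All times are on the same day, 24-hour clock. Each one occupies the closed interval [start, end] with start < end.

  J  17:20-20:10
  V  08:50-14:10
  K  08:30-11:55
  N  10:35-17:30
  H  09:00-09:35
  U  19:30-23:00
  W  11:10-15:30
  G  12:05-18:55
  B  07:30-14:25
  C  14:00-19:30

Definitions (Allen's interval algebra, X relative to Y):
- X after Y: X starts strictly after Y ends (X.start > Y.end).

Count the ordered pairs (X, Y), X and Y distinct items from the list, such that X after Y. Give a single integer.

Checking all 90 ordered pairs for relation 'after'; matching pairs in alphabetical order:
(C, H): C after H ✓
(C, K): C after K ✓
(G, H): G after H ✓
(G, K): G after K ✓
(J, B): J after B ✓
(J, H): J after H ✓
(J, K): J after K ✓
(J, V): J after V ✓
(J, W): J after W ✓
(N, H): N after H ✓
(U, B): U after B ✓
(U, G): U after G ✓
(U, H): U after H ✓
(U, K): U after K ✓
(U, N): U after N ✓
(U, V): U after V ✓
(U, W): U after W ✓
(W, H): W after H ✓
Count: 18.

18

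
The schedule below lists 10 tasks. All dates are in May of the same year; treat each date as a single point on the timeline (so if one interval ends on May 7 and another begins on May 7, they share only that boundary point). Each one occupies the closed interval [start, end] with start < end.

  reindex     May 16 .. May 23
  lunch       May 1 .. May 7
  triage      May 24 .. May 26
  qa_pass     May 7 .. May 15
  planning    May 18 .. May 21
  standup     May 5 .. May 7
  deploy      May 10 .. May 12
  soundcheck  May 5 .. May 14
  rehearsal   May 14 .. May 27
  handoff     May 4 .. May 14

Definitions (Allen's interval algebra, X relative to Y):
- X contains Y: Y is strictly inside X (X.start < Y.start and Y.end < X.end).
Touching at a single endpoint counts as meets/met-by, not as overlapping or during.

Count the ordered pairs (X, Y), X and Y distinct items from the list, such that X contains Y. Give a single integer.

Checking all 90 ordered pairs for relation 'contains'; matching pairs in alphabetical order:
(handoff, deploy): handoff contains deploy ✓
(handoff, standup): handoff contains standup ✓
(qa_pass, deploy): qa_pass contains deploy ✓
(rehearsal, planning): rehearsal contains planning ✓
(rehearsal, reindex): rehearsal contains reindex ✓
(rehearsal, triage): rehearsal contains triage ✓
(reindex, planning): reindex contains planning ✓
(soundcheck, deploy): soundcheck contains deploy ✓
Count: 8.

8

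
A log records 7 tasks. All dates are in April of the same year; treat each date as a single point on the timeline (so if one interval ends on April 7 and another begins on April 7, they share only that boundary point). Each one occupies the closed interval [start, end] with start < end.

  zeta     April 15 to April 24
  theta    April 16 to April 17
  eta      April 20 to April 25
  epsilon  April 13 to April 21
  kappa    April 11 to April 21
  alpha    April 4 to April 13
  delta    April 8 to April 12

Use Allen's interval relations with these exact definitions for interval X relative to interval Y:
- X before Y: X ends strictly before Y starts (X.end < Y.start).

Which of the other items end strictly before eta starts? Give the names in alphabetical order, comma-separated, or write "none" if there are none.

alpha, delta, theta

Target eta = [April 20, April 25].
alpha [April 4, April 13] → before → yes.
delta [April 8, April 12] → before → yes.
epsilon [April 13, April 21] → overlaps → no.
kappa [April 11, April 21] → overlaps → no.
theta [April 16, April 17] → before → yes.
zeta [April 15, April 24] → overlaps → no.
Result: alpha, delta, theta.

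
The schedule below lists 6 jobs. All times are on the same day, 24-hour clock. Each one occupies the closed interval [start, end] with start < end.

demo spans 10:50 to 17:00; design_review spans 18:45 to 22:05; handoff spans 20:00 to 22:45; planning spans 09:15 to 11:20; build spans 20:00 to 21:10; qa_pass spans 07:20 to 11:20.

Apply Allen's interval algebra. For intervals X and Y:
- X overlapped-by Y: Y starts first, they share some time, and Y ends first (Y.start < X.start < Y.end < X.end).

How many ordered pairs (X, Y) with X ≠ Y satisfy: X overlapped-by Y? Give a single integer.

Checking all 30 ordered pairs for relation 'overlapped-by'; matching pairs in alphabetical order:
(demo, planning): demo overlapped-by planning ✓
(demo, qa_pass): demo overlapped-by qa_pass ✓
(handoff, design_review): handoff overlapped-by design_review ✓
Count: 3.

3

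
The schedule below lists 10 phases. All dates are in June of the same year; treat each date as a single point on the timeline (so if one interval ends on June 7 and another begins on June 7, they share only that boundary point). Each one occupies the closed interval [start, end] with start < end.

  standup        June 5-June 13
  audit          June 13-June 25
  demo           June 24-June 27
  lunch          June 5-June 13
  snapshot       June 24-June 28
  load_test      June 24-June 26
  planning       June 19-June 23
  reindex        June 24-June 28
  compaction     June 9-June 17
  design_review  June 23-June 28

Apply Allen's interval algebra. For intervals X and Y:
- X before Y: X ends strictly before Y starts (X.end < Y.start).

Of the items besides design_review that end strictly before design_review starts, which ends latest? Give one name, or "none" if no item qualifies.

Target design_review = [June 23, June 28].
audit [June 13, June 25] → overlaps → excluded.
compaction [June 9, June 17] → before → candidate.
demo [June 24, June 27] → during → excluded.
load_test [June 24, June 26] → during → excluded.
lunch [June 5, June 13] → before → candidate.
planning [June 19, June 23] → meets → excluded.
reindex [June 24, June 28] → finishes → excluded.
snapshot [June 24, June 28] → finishes → excluded.
standup [June 5, June 13] → before → candidate.
Among candidates, latest end is June 17 → compaction.

compaction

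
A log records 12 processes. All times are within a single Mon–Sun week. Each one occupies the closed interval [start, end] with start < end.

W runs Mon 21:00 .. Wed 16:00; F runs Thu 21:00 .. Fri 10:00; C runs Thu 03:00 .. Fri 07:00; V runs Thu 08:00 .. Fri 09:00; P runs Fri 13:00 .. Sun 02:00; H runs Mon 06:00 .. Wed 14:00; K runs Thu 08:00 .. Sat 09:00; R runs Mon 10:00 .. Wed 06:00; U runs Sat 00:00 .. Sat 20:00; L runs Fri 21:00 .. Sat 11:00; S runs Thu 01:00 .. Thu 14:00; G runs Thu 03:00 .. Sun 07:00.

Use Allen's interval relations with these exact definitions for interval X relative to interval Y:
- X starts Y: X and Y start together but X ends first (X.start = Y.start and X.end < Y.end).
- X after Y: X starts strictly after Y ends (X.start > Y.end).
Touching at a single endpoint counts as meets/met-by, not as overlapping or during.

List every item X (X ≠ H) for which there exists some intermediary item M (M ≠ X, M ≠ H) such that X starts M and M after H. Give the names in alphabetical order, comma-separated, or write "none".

Target H = [Mon 06:00, Wed 14:00].
Intermediaries M with M after H: C, F, G, K, L, P, S, U, V.
Via C — items with X starts C: none.
Via F — items with X starts F: none.
Via G — items with X starts G: C.
Via K — items with X starts K: V.
Via L — items with X starts L: none.
Via P — items with X starts P: none.
Via S — items with X starts S: none.
Via U — items with X starts U: none.
Via V — items with X starts V: none.
Union: C, V.

C, V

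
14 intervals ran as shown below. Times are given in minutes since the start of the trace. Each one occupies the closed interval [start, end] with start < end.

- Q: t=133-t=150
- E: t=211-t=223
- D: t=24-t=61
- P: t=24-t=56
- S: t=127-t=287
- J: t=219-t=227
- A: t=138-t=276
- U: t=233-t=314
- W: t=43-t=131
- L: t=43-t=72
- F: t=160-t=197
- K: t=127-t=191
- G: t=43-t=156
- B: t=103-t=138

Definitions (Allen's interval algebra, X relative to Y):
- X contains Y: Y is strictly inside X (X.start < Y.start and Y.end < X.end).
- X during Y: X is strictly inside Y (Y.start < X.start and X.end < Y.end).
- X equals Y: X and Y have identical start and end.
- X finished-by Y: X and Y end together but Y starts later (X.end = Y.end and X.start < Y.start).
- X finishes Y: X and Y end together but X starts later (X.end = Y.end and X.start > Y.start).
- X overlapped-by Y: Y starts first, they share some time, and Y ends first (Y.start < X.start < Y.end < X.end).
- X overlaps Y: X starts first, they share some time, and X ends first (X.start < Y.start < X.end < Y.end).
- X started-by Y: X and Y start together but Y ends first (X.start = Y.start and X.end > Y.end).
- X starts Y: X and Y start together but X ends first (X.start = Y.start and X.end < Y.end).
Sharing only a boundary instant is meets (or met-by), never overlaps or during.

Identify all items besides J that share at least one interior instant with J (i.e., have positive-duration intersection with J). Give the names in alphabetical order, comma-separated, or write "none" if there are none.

Target J = [t=219, t=227].
A [t=138, t=276] → contains → yes.
B [t=103, t=138] → before → no.
D [t=24, t=61] → before → no.
E [t=211, t=223] → overlaps → yes.
F [t=160, t=197] → before → no.
G [t=43, t=156] → before → no.
K [t=127, t=191] → before → no.
L [t=43, t=72] → before → no.
P [t=24, t=56] → before → no.
Q [t=133, t=150] → before → no.
S [t=127, t=287] → contains → yes.
U [t=233, t=314] → after → no.
W [t=43, t=131] → before → no.
Result: A, E, S.

A, E, S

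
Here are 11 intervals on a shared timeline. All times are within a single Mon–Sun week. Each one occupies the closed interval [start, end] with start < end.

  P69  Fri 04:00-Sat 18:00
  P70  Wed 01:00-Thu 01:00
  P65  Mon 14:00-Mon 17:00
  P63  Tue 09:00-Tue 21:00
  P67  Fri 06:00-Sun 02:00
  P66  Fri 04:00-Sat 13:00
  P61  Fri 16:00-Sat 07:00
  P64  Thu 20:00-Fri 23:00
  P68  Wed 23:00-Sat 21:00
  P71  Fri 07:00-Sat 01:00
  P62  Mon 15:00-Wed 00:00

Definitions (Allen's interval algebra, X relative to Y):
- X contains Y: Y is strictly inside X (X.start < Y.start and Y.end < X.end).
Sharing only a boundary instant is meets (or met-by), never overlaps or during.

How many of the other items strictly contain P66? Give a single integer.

1

Target P66 = [Fri 04:00, Sat 13:00].
P61 [Fri 16:00, Sat 07:00] → during → no.
P62 [Mon 15:00, Wed 00:00] → before → no.
P63 [Tue 09:00, Tue 21:00] → before → no.
P64 [Thu 20:00, Fri 23:00] → overlaps → no.
P65 [Mon 14:00, Mon 17:00] → before → no.
P67 [Fri 06:00, Sun 02:00] → overlapped-by → no.
P68 [Wed 23:00, Sat 21:00] → contains → counts.
P69 [Fri 04:00, Sat 18:00] → started-by → no.
P70 [Wed 01:00, Thu 01:00] → before → no.
P71 [Fri 07:00, Sat 01:00] → during → no.
Total: 1.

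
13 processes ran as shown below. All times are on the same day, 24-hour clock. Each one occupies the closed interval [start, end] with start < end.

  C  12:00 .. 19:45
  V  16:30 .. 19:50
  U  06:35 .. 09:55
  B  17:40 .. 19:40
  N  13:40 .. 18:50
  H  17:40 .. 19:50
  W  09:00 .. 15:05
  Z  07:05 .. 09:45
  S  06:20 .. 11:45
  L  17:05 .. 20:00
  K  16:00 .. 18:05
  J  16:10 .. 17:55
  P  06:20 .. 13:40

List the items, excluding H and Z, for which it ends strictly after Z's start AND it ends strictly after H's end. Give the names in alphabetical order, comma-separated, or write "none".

Conditions: its end is strictly after Z's start (X.end > 07:05) AND its end is strictly after H's end (X.end > 19:50).
B: end 19:40 > 07:05? ✓; end 19:40 > 19:50? ✗ → no.
C: end 19:45 > 07:05? ✓; end 19:45 > 19:50? ✗ → no.
J: end 17:55 > 07:05? ✓; end 17:55 > 19:50? ✗ → no.
K: end 18:05 > 07:05? ✓; end 18:05 > 19:50? ✗ → no.
L: end 20:00 > 07:05? ✓; end 20:00 > 19:50? ✓ → yes.
N: end 18:50 > 07:05? ✓; end 18:50 > 19:50? ✗ → no.
P: end 13:40 > 07:05? ✓; end 13:40 > 19:50? ✗ → no.
S: end 11:45 > 07:05? ✓; end 11:45 > 19:50? ✗ → no.
U: end 09:55 > 07:05? ✓; end 09:55 > 19:50? ✗ → no.
V: end 19:50 > 07:05? ✓; end 19:50 > 19:50? ✗ → no.
W: end 15:05 > 07:05? ✓; end 15:05 > 19:50? ✗ → no.
Result: L.

L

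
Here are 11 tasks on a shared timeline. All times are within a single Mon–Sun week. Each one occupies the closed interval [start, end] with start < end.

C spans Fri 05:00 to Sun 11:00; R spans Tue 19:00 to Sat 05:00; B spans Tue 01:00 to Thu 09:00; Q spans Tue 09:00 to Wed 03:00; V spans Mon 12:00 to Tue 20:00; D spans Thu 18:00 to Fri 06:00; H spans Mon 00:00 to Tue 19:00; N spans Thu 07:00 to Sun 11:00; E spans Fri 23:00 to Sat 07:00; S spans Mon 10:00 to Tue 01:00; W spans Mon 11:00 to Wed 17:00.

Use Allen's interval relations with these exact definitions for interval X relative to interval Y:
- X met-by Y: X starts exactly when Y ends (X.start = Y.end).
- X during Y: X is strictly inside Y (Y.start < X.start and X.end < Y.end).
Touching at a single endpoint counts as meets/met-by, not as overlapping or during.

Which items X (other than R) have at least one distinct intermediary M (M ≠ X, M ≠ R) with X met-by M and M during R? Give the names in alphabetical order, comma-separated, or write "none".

none

Target R = [Tue 19:00, Sat 05:00].
Intermediaries M with M during R: D.
Via D — items with X met-by D: none.
Union: none.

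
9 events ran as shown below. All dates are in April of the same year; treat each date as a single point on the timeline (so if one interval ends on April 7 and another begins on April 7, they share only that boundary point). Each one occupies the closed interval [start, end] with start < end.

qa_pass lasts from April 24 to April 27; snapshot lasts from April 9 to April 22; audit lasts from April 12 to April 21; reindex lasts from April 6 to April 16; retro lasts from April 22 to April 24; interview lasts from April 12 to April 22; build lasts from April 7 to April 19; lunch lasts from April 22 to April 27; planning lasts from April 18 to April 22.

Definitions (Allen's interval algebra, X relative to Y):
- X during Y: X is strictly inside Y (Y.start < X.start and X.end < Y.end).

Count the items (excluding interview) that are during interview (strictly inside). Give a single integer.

0

Target interview = [April 12, April 22].
audit [April 12, April 21] → starts → no.
build [April 7, April 19] → overlaps → no.
lunch [April 22, April 27] → met-by → no.
planning [April 18, April 22] → finishes → no.
qa_pass [April 24, April 27] → after → no.
reindex [April 6, April 16] → overlaps → no.
retro [April 22, April 24] → met-by → no.
snapshot [April 9, April 22] → finished-by → no.
Total: 0.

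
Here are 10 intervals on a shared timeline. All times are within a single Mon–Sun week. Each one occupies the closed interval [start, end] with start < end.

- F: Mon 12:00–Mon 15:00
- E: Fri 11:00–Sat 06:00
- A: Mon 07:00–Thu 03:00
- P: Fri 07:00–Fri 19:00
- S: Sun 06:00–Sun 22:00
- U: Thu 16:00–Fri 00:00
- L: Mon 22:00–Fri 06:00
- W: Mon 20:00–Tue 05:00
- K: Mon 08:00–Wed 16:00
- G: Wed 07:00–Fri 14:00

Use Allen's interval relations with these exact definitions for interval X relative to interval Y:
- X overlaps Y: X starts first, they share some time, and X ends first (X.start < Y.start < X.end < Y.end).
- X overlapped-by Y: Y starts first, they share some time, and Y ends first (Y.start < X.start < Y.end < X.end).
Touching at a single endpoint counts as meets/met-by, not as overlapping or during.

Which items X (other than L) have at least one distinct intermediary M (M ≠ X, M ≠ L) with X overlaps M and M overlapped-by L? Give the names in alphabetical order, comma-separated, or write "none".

Target L = [Mon 22:00, Fri 06:00].
Intermediaries M with M overlapped-by L: G.
Via G — items with X overlaps G: A, K.
Union: A, K.

A, K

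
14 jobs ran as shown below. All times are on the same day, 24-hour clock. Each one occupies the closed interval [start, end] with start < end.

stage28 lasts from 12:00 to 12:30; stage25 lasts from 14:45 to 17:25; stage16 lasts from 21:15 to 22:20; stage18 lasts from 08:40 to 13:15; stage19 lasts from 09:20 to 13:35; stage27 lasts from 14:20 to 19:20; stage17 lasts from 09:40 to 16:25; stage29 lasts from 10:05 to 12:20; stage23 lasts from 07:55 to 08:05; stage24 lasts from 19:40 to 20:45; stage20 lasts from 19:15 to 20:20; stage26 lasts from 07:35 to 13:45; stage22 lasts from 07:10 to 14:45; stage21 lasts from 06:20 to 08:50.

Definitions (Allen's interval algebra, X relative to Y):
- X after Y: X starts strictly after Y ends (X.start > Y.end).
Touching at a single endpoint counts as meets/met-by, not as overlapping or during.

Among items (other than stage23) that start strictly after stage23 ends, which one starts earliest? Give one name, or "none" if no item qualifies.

Target stage23 = [07:55, 08:05].
stage16 [21:15, 22:20] → after → candidate.
stage17 [09:40, 16:25] → after → candidate.
stage18 [08:40, 13:15] → after → candidate.
stage19 [09:20, 13:35] → after → candidate.
stage20 [19:15, 20:20] → after → candidate.
stage21 [06:20, 08:50] → contains → excluded.
stage22 [07:10, 14:45] → contains → excluded.
stage24 [19:40, 20:45] → after → candidate.
stage25 [14:45, 17:25] → after → candidate.
stage26 [07:35, 13:45] → contains → excluded.
stage27 [14:20, 19:20] → after → candidate.
stage28 [12:00, 12:30] → after → candidate.
stage29 [10:05, 12:20] → after → candidate.
Among candidates, earliest start is 08:40 → stage18.

stage18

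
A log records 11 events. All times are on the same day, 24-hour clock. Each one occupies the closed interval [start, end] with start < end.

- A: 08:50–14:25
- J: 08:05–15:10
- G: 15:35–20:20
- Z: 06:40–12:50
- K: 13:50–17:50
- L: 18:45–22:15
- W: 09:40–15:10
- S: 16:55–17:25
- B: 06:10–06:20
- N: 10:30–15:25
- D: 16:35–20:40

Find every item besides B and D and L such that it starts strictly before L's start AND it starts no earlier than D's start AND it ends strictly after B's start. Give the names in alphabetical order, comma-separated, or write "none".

S

Conditions: its start is strictly before L's start (X.start < 18:45) AND its start is no earlier than D's start (X.start >= 16:35) AND its end is strictly after B's start (X.end > 06:10).
A: start 08:50 < 18:45? ✓; start 08:50 >= 16:35? ✗; end 14:25 > 06:10? ✓ → no.
G: start 15:35 < 18:45? ✓; start 15:35 >= 16:35? ✗; end 20:20 > 06:10? ✓ → no.
J: start 08:05 < 18:45? ✓; start 08:05 >= 16:35? ✗; end 15:10 > 06:10? ✓ → no.
K: start 13:50 < 18:45? ✓; start 13:50 >= 16:35? ✗; end 17:50 > 06:10? ✓ → no.
N: start 10:30 < 18:45? ✓; start 10:30 >= 16:35? ✗; end 15:25 > 06:10? ✓ → no.
S: start 16:55 < 18:45? ✓; start 16:55 >= 16:35? ✓; end 17:25 > 06:10? ✓ → yes.
W: start 09:40 < 18:45? ✓; start 09:40 >= 16:35? ✗; end 15:10 > 06:10? ✓ → no.
Z: start 06:40 < 18:45? ✓; start 06:40 >= 16:35? ✗; end 12:50 > 06:10? ✓ → no.
Result: S.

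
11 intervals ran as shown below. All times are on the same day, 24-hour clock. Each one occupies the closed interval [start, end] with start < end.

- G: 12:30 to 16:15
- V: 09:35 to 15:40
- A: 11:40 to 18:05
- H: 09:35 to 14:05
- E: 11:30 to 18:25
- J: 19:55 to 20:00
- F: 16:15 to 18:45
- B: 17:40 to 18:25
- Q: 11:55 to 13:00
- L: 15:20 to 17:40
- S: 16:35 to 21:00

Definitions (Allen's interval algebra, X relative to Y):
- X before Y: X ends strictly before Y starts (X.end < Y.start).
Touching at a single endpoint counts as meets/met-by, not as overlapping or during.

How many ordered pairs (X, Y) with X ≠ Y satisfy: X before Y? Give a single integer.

Checking all 110 ordered pairs for relation 'before'; matching pairs in alphabetical order:
(A, J): A before J ✓
(B, J): B before J ✓
(E, J): E before J ✓
(F, J): F before J ✓
(G, B): G before B ✓
(G, J): G before J ✓
(G, S): G before S ✓
(H, B): H before B ✓
(H, F): H before F ✓
(H, J): H before J ✓
(H, L): H before L ✓
(H, S): H before S ✓
(L, J): L before J ✓
(Q, B): Q before B ✓
(Q, F): Q before F ✓
(Q, J): Q before J ✓
(Q, L): Q before L ✓
(Q, S): Q before S ✓
(V, B): V before B ✓
(V, F): V before F ✓
(V, J): V before J ✓
(V, S): V before S ✓
Count: 22.

22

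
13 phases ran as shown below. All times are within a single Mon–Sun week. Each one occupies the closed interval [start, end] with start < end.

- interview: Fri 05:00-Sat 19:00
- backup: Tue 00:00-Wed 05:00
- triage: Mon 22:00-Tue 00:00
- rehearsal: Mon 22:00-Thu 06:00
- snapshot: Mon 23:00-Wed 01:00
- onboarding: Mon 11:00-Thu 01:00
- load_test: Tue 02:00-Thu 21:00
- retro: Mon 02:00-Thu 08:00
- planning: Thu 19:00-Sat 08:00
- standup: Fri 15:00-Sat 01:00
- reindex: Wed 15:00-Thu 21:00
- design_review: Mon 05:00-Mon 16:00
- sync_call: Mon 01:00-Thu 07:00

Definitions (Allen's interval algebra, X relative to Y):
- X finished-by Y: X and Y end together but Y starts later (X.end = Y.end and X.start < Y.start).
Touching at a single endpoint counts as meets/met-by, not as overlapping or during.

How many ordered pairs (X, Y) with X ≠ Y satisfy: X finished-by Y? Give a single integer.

Checking all 156 ordered pairs for relation 'finished-by'; matching pairs in alphabetical order:
(load_test, reindex): load_test finished-by reindex ✓
Count: 1.

1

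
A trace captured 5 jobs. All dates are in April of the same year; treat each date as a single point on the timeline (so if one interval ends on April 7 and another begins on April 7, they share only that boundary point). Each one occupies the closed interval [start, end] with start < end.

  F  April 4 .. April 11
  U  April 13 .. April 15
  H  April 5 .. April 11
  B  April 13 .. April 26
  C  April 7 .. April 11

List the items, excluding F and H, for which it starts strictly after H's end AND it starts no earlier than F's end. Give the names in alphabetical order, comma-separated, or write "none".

B, U

Conditions: its start is strictly after H's end (X.start > April 11) AND its start is no earlier than F's end (X.start >= April 11).
B: start April 13 > April 11? ✓; start April 13 >= April 11? ✓ → yes.
C: start April 7 > April 11? ✗; start April 7 >= April 11? ✗ → no.
U: start April 13 > April 11? ✓; start April 13 >= April 11? ✓ → yes.
Result: B, U.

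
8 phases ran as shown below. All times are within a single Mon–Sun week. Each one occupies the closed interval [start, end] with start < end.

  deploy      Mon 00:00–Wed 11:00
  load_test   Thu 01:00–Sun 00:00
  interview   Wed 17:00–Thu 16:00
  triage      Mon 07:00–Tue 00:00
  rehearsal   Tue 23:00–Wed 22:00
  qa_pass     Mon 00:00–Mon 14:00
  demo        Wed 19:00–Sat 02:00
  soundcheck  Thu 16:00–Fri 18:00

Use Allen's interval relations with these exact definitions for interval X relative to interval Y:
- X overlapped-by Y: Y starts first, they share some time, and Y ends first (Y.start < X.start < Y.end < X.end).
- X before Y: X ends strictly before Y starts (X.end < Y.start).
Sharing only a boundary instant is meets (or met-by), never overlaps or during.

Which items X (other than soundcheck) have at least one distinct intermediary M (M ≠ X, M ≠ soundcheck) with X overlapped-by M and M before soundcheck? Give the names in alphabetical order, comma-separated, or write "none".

Target soundcheck = [Thu 16:00, Fri 18:00].
Intermediaries M with M before soundcheck: deploy, qa_pass, rehearsal, triage.
Via deploy — items with X overlapped-by deploy: rehearsal.
Via qa_pass — items with X overlapped-by qa_pass: triage.
Via rehearsal — items with X overlapped-by rehearsal: demo, interview.
Via triage — items with X overlapped-by triage: none.
Union: demo, interview, rehearsal, triage.

demo, interview, rehearsal, triage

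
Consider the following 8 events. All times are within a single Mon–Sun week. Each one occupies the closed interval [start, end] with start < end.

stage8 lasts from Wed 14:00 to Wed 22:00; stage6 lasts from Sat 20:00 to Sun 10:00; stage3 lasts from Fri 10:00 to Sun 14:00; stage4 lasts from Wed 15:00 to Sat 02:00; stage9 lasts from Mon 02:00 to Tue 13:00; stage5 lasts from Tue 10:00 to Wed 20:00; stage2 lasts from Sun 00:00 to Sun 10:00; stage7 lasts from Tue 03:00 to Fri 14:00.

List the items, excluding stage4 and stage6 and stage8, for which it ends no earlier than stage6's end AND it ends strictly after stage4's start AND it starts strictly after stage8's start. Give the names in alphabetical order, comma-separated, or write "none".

stage2, stage3

Conditions: its end is no earlier than stage6's end (X.end >= Sun 10:00) AND its end is strictly after stage4's start (X.end > Wed 15:00) AND its start is strictly after stage8's start (X.start > Wed 14:00).
stage2: end Sun 10:00 >= Sun 10:00? ✓; end Sun 10:00 > Wed 15:00? ✓; start Sun 00:00 > Wed 14:00? ✓ → yes.
stage3: end Sun 14:00 >= Sun 10:00? ✓; end Sun 14:00 > Wed 15:00? ✓; start Fri 10:00 > Wed 14:00? ✓ → yes.
stage5: end Wed 20:00 >= Sun 10:00? ✗; end Wed 20:00 > Wed 15:00? ✓; start Tue 10:00 > Wed 14:00? ✗ → no.
stage7: end Fri 14:00 >= Sun 10:00? ✗; end Fri 14:00 > Wed 15:00? ✓; start Tue 03:00 > Wed 14:00? ✗ → no.
stage9: end Tue 13:00 >= Sun 10:00? ✗; end Tue 13:00 > Wed 15:00? ✗; start Mon 02:00 > Wed 14:00? ✗ → no.
Result: stage2, stage3.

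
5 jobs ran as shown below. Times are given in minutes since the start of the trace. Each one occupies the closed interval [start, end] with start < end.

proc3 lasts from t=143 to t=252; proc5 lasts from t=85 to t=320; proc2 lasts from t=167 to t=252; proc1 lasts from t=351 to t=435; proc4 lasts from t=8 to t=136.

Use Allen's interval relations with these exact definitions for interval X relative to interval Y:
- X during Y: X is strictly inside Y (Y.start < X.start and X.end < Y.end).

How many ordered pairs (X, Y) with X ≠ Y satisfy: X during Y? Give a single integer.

2

Checking all 20 ordered pairs for relation 'during'; matching pairs in alphabetical order:
(proc2, proc5): proc2 during proc5 ✓
(proc3, proc5): proc3 during proc5 ✓
Count: 2.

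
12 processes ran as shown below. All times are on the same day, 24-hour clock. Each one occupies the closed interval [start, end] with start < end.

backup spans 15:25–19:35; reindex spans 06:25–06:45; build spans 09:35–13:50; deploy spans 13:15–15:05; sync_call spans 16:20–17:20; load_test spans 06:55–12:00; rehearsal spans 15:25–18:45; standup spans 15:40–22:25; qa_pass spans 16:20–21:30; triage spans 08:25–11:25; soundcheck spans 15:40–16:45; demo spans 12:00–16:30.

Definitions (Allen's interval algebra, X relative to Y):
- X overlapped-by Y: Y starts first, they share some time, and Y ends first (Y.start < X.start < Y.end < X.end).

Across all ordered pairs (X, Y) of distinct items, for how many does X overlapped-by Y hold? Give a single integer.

Checking all 132 ordered pairs for relation 'overlapped-by'; matching pairs in alphabetical order:
(backup, demo): backup overlapped-by demo ✓
(build, load_test): build overlapped-by load_test ✓
(build, triage): build overlapped-by triage ✓
(demo, build): demo overlapped-by build ✓
(deploy, build): deploy overlapped-by build ✓
(qa_pass, backup): qa_pass overlapped-by backup ✓
(qa_pass, demo): qa_pass overlapped-by demo ✓
(qa_pass, rehearsal): qa_pass overlapped-by rehearsal ✓
(qa_pass, soundcheck): qa_pass overlapped-by soundcheck ✓
(rehearsal, demo): rehearsal overlapped-by demo ✓
(soundcheck, demo): soundcheck overlapped-by demo ✓
(standup, backup): standup overlapped-by backup ✓
(standup, demo): standup overlapped-by demo ✓
(standup, rehearsal): standup overlapped-by rehearsal ✓
(sync_call, demo): sync_call overlapped-by demo ✓
(sync_call, soundcheck): sync_call overlapped-by soundcheck ✓
Count: 16.

16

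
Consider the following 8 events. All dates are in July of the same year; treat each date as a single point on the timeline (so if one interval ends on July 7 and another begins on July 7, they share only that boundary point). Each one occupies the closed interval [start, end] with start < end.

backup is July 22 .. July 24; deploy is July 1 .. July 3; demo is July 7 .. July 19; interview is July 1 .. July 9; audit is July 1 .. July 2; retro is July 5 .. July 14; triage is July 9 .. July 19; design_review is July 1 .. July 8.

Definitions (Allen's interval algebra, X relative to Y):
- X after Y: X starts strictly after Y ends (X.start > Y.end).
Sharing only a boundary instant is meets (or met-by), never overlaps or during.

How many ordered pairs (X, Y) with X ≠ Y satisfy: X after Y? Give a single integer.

Checking all 56 ordered pairs for relation 'after'; matching pairs in alphabetical order:
(backup, audit): backup after audit ✓
(backup, demo): backup after demo ✓
(backup, deploy): backup after deploy ✓
(backup, design_review): backup after design_review ✓
(backup, interview): backup after interview ✓
(backup, retro): backup after retro ✓
(backup, triage): backup after triage ✓
(demo, audit): demo after audit ✓
(demo, deploy): demo after deploy ✓
(retro, audit): retro after audit ✓
(retro, deploy): retro after deploy ✓
(triage, audit): triage after audit ✓
(triage, deploy): triage after deploy ✓
(triage, design_review): triage after design_review ✓
Count: 14.

14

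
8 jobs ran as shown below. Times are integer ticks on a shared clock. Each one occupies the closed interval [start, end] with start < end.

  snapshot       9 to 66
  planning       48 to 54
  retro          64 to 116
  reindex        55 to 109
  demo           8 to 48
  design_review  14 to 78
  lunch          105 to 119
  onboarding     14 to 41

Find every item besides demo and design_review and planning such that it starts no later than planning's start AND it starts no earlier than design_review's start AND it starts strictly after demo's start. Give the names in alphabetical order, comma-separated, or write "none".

onboarding

Conditions: its start is no later than planning's start (X.start <= 48) AND its start is no earlier than design_review's start (X.start >= 14) AND its start is strictly after demo's start (X.start > 8).
lunch: start 105 <= 48? ✗; start 105 >= 14? ✓; start 105 > 8? ✓ → no.
onboarding: start 14 <= 48? ✓; start 14 >= 14? ✓; start 14 > 8? ✓ → yes.
reindex: start 55 <= 48? ✗; start 55 >= 14? ✓; start 55 > 8? ✓ → no.
retro: start 64 <= 48? ✗; start 64 >= 14? ✓; start 64 > 8? ✓ → no.
snapshot: start 9 <= 48? ✓; start 9 >= 14? ✗; start 9 > 8? ✓ → no.
Result: onboarding.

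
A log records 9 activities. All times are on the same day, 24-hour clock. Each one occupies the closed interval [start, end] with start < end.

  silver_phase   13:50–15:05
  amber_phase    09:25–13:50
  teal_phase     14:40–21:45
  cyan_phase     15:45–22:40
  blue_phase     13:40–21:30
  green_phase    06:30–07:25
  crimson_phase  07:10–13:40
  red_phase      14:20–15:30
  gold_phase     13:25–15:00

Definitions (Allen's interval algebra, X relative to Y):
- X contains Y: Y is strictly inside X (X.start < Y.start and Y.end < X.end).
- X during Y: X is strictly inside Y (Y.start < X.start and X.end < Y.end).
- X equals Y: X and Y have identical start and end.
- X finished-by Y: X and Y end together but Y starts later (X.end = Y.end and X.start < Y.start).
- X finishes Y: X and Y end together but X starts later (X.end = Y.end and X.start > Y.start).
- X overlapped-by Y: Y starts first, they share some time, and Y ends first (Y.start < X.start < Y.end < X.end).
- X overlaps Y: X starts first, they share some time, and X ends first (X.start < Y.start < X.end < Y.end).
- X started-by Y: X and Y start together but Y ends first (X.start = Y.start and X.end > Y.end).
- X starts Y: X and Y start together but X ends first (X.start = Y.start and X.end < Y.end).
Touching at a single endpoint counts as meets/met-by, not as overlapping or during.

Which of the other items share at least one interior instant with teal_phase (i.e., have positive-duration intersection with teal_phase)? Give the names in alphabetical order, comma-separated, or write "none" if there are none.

Target teal_phase = [14:40, 21:45].
amber_phase [09:25, 13:50] → before → no.
blue_phase [13:40, 21:30] → overlaps → yes.
crimson_phase [07:10, 13:40] → before → no.
cyan_phase [15:45, 22:40] → overlapped-by → yes.
gold_phase [13:25, 15:00] → overlaps → yes.
green_phase [06:30, 07:25] → before → no.
red_phase [14:20, 15:30] → overlaps → yes.
silver_phase [13:50, 15:05] → overlaps → yes.
Result: blue_phase, cyan_phase, gold_phase, red_phase, silver_phase.

blue_phase, cyan_phase, gold_phase, red_phase, silver_phase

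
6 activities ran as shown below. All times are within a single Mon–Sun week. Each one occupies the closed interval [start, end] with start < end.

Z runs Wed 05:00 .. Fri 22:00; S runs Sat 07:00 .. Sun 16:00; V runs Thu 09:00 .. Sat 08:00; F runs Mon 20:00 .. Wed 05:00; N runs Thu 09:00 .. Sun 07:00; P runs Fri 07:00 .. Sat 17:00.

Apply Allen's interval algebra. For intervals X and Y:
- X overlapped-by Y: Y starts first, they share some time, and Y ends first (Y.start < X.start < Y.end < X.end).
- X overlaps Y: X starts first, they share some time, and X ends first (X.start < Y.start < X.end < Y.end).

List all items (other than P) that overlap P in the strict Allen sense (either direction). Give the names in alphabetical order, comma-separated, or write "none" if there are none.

S, V, Z

Target P = [Fri 07:00, Sat 17:00].
F [Mon 20:00, Wed 05:00] → before → no.
N [Thu 09:00, Sun 07:00] → contains → no.
S [Sat 07:00, Sun 16:00] → overlapped-by → yes.
V [Thu 09:00, Sat 08:00] → overlaps → yes.
Z [Wed 05:00, Fri 22:00] → overlaps → yes.
Result: S, V, Z.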